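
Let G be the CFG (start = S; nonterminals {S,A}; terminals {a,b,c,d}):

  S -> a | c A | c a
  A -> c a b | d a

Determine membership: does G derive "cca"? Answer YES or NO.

Convert to CNF:
  S -> T0 A | T0 T1 | a
  A -> T0 X4 | T3 T1
  T0 -> c
  T1 -> a
  T2 -> b
  T3 -> d
  X4 -> T1 T2

CYK table (by increasing span):
  cell(0,0) c: {T0}  orig:{}
  cell(1,1) c: {T0}  orig:{}
  cell(2,2) a: {S,T1}  orig:{S}
  cell(0,1) cc: ∅
  cell(1,2) ca: {S}
  cell(0,2) cca: ∅

S ∉ T[0,2] ⇒ NO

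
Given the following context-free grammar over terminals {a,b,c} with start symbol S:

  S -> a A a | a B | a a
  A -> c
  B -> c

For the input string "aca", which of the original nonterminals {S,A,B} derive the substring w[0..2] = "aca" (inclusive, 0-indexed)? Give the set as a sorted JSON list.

Convert to CNF:
  S -> T0 B | T0 T0 | T0 X1
  A -> c
  B -> c
  T0 -> a
  X1 -> A T0

CYK fill, restricted to cells inside w[0..2]:
  cell(0,0) a: {T0}  orig:{}
  cell(1,1) c: {A,B}
  cell(2,2) a: {T0}  orig:{}
  cell(0,1) ac: {S}
  cell(1,2) ca: {X1}  orig:{}
  cell(0,2) aca: {S}

Original NTs in T[0,2] deriving "aca": ["S"]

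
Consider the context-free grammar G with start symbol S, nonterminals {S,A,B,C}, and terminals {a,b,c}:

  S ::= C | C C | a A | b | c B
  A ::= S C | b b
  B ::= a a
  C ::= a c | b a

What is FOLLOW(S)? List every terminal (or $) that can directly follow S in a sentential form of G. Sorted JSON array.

Compute FIRST by fixpoint:
round 1:
  A via A→b b: +{b}
  B via B→a a: +{a}
  C via C→a c: +{a}
  C via C→b a: +{b}
  S via S→C: +{a,b}
  S via S→c B: +{c}
  FIRST(S)={a,b,c}  FIRST(A)={b}  FIRST(B)={a}  FIRST(C)={a,b}
round 2:
  A via A→S C: +{a,c}
  FIRST(S)={a,b,c}  FIRST(A)={a,b,c}  FIRST(B)={a}  FIRST(C)={a,b}
round 3: (no change)
  FIRST(S)={a,b,c}  FIRST(A)={a,b,c}  FIRST(B)={a}  FIRST(C)={a,b}

FOLLOW sets:
FOLLOW(S) := {$}
pass 1:
  A→S C: FOLLOW(S) ⊇ FIRST(C) = {a,b}; new: +{a,b}
  S→C: FOLLOW(C) ⊇ FOLLOW(S) ⊇ {$,a,b}; new: +{$,a,b}
  S→a A: FOLLOW(A) ⊇ FOLLOW(S) ⊇ {$,a,b}; new: +{$,a,b}
  S→c B: FOLLOW(B) ⊇ FOLLOW(S) ⊇ {$,a,b}; new: +{$,a,b}
  FOLLOW(S)={$,a,b}  FOLLOW(A)={$,a,b}  FOLLOW(B)={$,a,b}  FOLLOW(C)={$,a,b}
pass 2: done
  FOLLOW(S)={$,a,b}  FOLLOW(A)={$,a,b}  FOLLOW(B)={$,a,b}  FOLLOW(C)={$,a,b}

FOLLOW(S) = ["$", "a", "b"]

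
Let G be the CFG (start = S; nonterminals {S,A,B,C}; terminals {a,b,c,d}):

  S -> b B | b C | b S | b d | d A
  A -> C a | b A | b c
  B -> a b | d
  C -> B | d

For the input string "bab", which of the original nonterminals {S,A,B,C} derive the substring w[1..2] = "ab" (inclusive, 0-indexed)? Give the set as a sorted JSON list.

CNF form of G:
  S -> T1 B | T1 C | T1 S | T1 T3 | T3 A
  A -> C T0 | T1 A | T1 T2
  B -> T0 T1 | d
  C -> T0 T1 | d
  T0 -> a
  T1 -> b
  T2 -> c
  T3 -> d

Fill CYK table bottom-up — only the sub-triangle for w[1..2]:
  T[1,1] 'a' = {T0}  orig:{}
  T[2,2] 'b' = {T1}  orig:{}
  T[1,2] 'ab' = {B,C}

Original NTs in T[1,2] deriving "ab": ["B", "C"]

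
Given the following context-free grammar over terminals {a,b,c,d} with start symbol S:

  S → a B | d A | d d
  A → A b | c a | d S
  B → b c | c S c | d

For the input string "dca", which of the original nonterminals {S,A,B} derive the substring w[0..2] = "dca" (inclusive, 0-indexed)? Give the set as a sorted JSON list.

CNF form of G:
  S -> T2 B | T3 A | T3 T3
  A -> A T0 | T1 T2 | T3 S
  B -> T0 T1 | T1 X4 | d
  T0 -> b
  T1 -> c
  T2 -> a
  T3 -> d
  X4 -> S T1

CYK fill (cells [i..j] with 0 ≤ i ≤ j ≤ 2 only):
  cell(0,0) d: {B,T3}  orig:{B}
  cell(1,1) c: {T1}  orig:{}
  cell(2,2) a: {T2}  orig:{}
  cell(0,1) dc: ∅
  cell(1,2) ca: {A}
  cell(0,2) dca: {S}

Original NTs in T[0,2] deriving "dca": ["S"]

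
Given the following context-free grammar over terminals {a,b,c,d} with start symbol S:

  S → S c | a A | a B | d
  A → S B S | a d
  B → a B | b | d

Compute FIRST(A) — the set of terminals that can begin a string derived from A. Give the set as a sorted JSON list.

Compute FIRST by fixpoint:
iter 1:
  A via A→a d: +{a}
  B via B→a B: +{a}
  B via B→b: +{b}
  B via B→d: +{d}
  S via S→a A: +{a}
  S via S→d: +{d}
  FIRST[S]={a,d}  FIRST[A]={a}  FIRST[B]={a,b,d}
iter 2:
  A via A→S B S: +{d}
  FIRST[S]={a,d}  FIRST[A]={a,d}  FIRST[B]={a,b,d}
iter 3: done
  FIRST[S]={a,d}  FIRST[A]={a,d}  FIRST[B]={a,b,d}

FIRST(A) = ["a", "d"]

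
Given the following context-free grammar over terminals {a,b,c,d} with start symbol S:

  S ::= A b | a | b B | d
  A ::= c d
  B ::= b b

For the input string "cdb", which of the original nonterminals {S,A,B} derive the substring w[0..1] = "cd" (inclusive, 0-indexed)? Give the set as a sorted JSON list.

Convert to CNF:
  S -> A T2 | T2 B | a | d
  A -> T0 T1
  B -> T2 T2
  T0 -> c
  T1 -> d
  T2 -> b

CYK fill, restricted to cells inside w[0..1]:
  T[0,0] 'c' = {T0}  orig:{}
  T[1,1] 'd' = {S,T1}  orig:{S}
  T[0,1] 'cd' = {A}

Original NTs in T[0,1] deriving "cd": ["A"]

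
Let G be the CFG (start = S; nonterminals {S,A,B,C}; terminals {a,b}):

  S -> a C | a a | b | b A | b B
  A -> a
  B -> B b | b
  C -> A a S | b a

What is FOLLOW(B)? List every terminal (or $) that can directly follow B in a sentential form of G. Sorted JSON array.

FIRST sets, iterate to fixpoint:
[1]
  A via A→a: +{a}
  B via B→b: +{b}
  C via C→A a S: +{a}
  C via C→b a: +{b}
  S via S→a C: +{a}
  S via S→b: +{b}
  S: {a,b}  A: {a}  B: {b}  C: {a,b}
[2] (no change)
  S: {a,b}  A: {a}  B: {b}  C: {a,b}

Compute FOLLOW by fixpoint:
initialize: $ ∈ FOLLOW(S)
[1]
  B→B b: FOLLOW(B) ⊇ FIRST(b) = {b}; new: +{b}
  C→A a S: FOLLOW(A) ⊇ FIRST(a) = {a}; new: +{a}
  S→a C: FOLLOW(C) ⊇ FOLLOW(S) ⊇ {$}; new: +{$}
  S→b A: FOLLOW(A) ⊇ FOLLOW(S) ⊇ {$}; new: +{$}
  S→b B: FOLLOW(B) ⊇ FOLLOW(S) ⊇ {$}; new: +{$}
  FOLLOW[S]={$}  FOLLOW[A]={$,a}  FOLLOW[B]={$,b}  FOLLOW[C]={$}
[2] (no change)
  FOLLOW[S]={$}  FOLLOW[A]={$,a}  FOLLOW[B]={$,b}  FOLLOW[C]={$}

FOLLOW(B) = ["$", "b"]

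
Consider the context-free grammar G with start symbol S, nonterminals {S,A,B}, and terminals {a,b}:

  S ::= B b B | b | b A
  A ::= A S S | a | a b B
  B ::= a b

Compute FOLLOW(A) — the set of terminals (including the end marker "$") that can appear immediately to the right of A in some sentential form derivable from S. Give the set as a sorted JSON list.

FIRST sets, iterate to fixpoint:
pass 1:
  A via A→a: +{a}
  B via B→a b: +{a}
  S via S→B b B: +{a}
  S via S→b: +{b}
  FIRST(S)={a,b}  FIRST(A)={a}  FIRST(B)={a}
pass 2: done
  FIRST(S)={a,b}  FIRST(A)={a}  FIRST(B)={a}

FOLLOW iteration:
initialize: $ ∈ FOLLOW(S)
iter 1:
  A→A S S: FOLLOW(A) ⊇ FIRST(S) = {a,b}; new: +{a,b}
  A→A S S: FOLLOW(S) ⊇ FIRST(S) = {a,b}; new: +{a,b}
  A→a b B: FOLLOW(B) ⊇ FOLLOW(A) ⊇ {a,b}; new: +{a,b}
  S→B b B: FOLLOW(B) ⊇ FOLLOW(S) ⊇ {$,a,b}; new: +{$}
  S→b A: FOLLOW(A) ⊇ FOLLOW(S) ⊇ {$,a,b}; new: +{$}
  FOLLOW(S)={$,a,b}  FOLLOW(A)={$,a,b}  FOLLOW(B)={$,a,b}
iter 2: (stable)
  FOLLOW(S)={$,a,b}  FOLLOW(A)={$,a,b}  FOLLOW(B)={$,a,b}

FOLLOW(A) = ["$", "a", "b"]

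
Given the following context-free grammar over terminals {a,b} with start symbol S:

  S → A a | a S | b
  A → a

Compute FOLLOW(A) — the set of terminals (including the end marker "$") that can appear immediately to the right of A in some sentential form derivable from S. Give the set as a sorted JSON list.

FIRST sets, iterate to fixpoint:
pass 1:
  A via A→a: +{a}
  S via S→A a: +{a}
  S via S→b: +{b}
  FIRST(S)={a,b}  FIRST(A)={a}
pass 2: (no change)
  FIRST(S)={a,b}  FIRST(A)={a}

Compute FOLLOW by fixpoint:
initialize: $ ∈ FOLLOW(S)
iter 1:
  S→A a: FOLLOW(A) ⊇ FIRST(a) = {a}; new: +{a}
  S: {$}  A: {a}
iter 2: — fixpoint
  S: {$}  A: {a}

FOLLOW(A) = ["a"]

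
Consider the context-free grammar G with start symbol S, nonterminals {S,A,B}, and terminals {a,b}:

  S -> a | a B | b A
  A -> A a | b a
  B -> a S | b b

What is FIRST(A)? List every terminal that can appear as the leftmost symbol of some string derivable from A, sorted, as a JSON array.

Compute FIRST by fixpoint:
[1]
  A via A→b a: +{b}
  B via B→a S: +{a}
  B via B→b b: +{b}
  S via S→a: +{a}
  S via S→b A: +{b}
  FIRST(S)={a,b}  FIRST(A)={b}  FIRST(B)={a,b}
[2] — fixpoint
  FIRST(S)={a,b}  FIRST(A)={b}  FIRST(B)={a,b}

FIRST(A) = ["b"]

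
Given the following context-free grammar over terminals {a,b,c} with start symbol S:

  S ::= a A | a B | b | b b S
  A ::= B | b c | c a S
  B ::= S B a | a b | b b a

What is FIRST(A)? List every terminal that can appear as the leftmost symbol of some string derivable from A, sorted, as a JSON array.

FIRST sets, iterate to fixpoint:
pass 1:
  A via A→b c: +{b}
  A via A→c a S: +{c}
  B via B→a b: +{a}
  B via B→b b a: +{b}
  S via S→a A: +{a}
  S via S→b: +{b}
  FIRST[S]={a,b}  FIRST[A]={b,c}  FIRST[B]={a,b}
pass 2:
  A via A→B: +{a}
  FIRST[S]={a,b}  FIRST[A]={a,b,c}  FIRST[B]={a,b}
pass 3: (no change)
  FIRST[S]={a,b}  FIRST[A]={a,b,c}  FIRST[B]={a,b}

FIRST(A) = ["a", "b", "c"]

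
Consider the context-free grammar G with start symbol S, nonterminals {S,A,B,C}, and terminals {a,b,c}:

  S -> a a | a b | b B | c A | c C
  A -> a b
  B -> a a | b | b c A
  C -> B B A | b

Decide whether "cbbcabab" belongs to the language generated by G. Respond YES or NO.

CNF form of G:
  S -> T0 T0 | T0 T1 | T1 B | T2 A | T2 C
  A -> T0 T1
  B -> T0 T0 | T1 X3 | b
  C -> B X4 | b
  T0 -> a
  T1 -> b
  T2 -> c
  X3 -> T2 A
  X4 -> B A

Fill CYK table bottom-up:
  T[0,0] 'c' = {T2}  orig:{}
  T[1,1] 'b' = {B,C,T1}  orig:{B,C}
  T[2,2] 'b' = {B,C,T1}  orig:{B,C}
  T[3,3] 'c' = {T2}  orig:{}
  T[4,4] 'a' = {T0}  orig:{}
  T[5,5] 'b' = {B,C,T1}  orig:{B,C}
  T[6,6] 'a' = {T0}  orig:{}
  T[7,7] 'b' = {B,C,T1}  orig:{B,C}
  T[0,1] 'cb' = {S}
  T[1,2] 'bb' = {S}
  T[2,3] 'bc' = ∅
  T[3,4] 'ca' = ∅
  T[4,5] 'ab' = {A,S}
  T[5,6] 'ba' = ∅
  T[6,7] 'ab' = {A,S}
  T[0,2] 'cbb' = ∅
  T[1,3] 'bbc' = ∅
  T[2,4] 'bca' = ∅
  T[3,5] 'cab' = {S,X3}  orig:{S}
  T[4,6] 'aba' = ∅
  T[5,7] 'bab' = {X4}  orig:{}
  T[0,3] 'cbbc' = ∅
  T[1,4] 'bbca' = ∅
  T[2,5] 'bcab' = {B}
  T[3,6] 'caba' = ∅
  T[4,7] 'abab' = ∅
  T[0,4] 'cbbca' = ∅
  T[1,5] 'bbcab' = {S}
  T[2,6] 'bcaba' = ∅
  T[3,7] 'cabab' = ∅
  T[0,5] 'cbbcab' = ∅
  T[1,6] 'bbcaba' = ∅
  T[2,7] 'bcabab' = {X4}  orig:{}
  T[0,6] 'cbbcaba' = ∅
  T[1,7] 'bbcabab' = {C}
  T[0,7] 'cbbcabab' = {S}

S ∈ T[0,7] ⇒ YES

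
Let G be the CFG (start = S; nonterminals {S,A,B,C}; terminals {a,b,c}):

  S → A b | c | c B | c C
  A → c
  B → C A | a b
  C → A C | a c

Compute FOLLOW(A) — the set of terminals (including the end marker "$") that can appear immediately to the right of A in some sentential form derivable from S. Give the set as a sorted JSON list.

FIRST iteration:
pass 1:
  A via A→c: +{c}
  B via B→a b: +{a}
  C via C→A C: +{c}
  C via C→a c: +{a}
  S via S→A b: +{c}
  FIRST[S]={c}  FIRST[A]={c}  FIRST[B]={a}  FIRST[C]={a,c}
pass 2:
  B via B→C A: +{c}
  FIRST[S]={c}  FIRST[A]={c}  FIRST[B]={a,c}  FIRST[C]={a,c}
pass 3: (no change)
  FIRST[S]={c}  FIRST[A]={c}  FIRST[B]={a,c}  FIRST[C]={a,c}

FOLLOW sets:
initialize: $ ∈ FOLLOW(S)
pass 1:
  B→C A: FOLLOW(C) ⊇ FIRST(A) = {c}; new: +{c}
  C→A C: FOLLOW(A) ⊇ FIRST(C) = {a,c}; new: +{a,c}
  S→A b: FOLLOW(A) ⊇ FIRST(b) = {b}; new: +{b}
  S→c B: FOLLOW(B) ⊇ FOLLOW(S) ⊇ {$}; new: +{$}
  S→c C: FOLLOW(C) ⊇ FOLLOW(S) ⊇ {$}; new: +{$}
  FOLLOW(S)={$}  FOLLOW(A)={a,b,c}  FOLLOW(B)={$}  FOLLOW(C)={$,c}
pass 2:
  B→C A: FOLLOW(A) ⊇ FOLLOW(B) ⊇ {$}; new: +{$}
  FOLLOW(S)={$}  FOLLOW(A)={$,a,b,c}  FOLLOW(B)={$}  FOLLOW(C)={$,c}
pass 3: (stable)
  FOLLOW(S)={$}  FOLLOW(A)={$,a,b,c}  FOLLOW(B)={$}  FOLLOW(C)={$,c}

FOLLOW(A) = ["$", "a", "b", "c"]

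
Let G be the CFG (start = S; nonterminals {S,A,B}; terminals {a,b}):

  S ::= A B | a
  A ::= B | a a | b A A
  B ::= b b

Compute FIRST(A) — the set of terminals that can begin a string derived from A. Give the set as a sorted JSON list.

Compute FIRST by fixpoint:
pass 1:
  A via A→a a: +{a}
  A via A→b A A: +{b}
  B via B→b b: +{b}
  S via S→A B: +{a,b}
  FIRST[S]={a,b}  FIRST[A]={a,b}  FIRST[B]={b}
pass 2: — fixpoint
  FIRST[S]={a,b}  FIRST[A]={a,b}  FIRST[B]={b}

FIRST(A) = ["a", "b"]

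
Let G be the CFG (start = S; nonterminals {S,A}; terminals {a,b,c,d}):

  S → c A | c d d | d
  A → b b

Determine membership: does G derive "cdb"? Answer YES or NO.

CNF form of G:
  S -> T1 A | T1 X3 | d
  A -> T0 T0
  T0 -> b
  T1 -> c
  T2 -> d
  X3 -> T2 T2

Fill CYK table bottom-up:
  [0..0]={T1}  "c"  orig:{}
  [1..1]={S,T2}  "d"  orig:{S}
  [2..2]={T0}  "b"  orig:{}
  [0..1]=∅  "cd"
  [1..2]=∅  "db"
  [0..2]=∅  "cdb"

S ∉ T[0,2] ⇒ NO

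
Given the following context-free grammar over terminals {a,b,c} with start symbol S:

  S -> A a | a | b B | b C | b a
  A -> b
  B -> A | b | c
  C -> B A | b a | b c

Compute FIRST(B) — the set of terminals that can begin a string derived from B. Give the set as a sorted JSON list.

FIRST iteration:
iter 1:
  A via A→b: +{b}
  B via B→A: +{b}
  B via B→c: +{c}
  C via C→B A: +{b,c}
  S via S→A a: +{b}
  S via S→a: +{a}
  S: {a,b}  A: {b}  B: {b,c}  C: {b,c}
iter 2: (stable)
  S: {a,b}  A: {b}  B: {b,c}  C: {b,c}

FIRST(B) = ["b", "c"]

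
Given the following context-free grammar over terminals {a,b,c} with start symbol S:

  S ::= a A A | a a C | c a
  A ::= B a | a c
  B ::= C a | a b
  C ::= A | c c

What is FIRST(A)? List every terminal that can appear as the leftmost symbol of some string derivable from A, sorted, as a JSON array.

FIRST iteration:
pass 1:
  A via A→a c: +{a}
  B via B→a b: +{a}
  C via C→A: +{a}
  C via C→c c: +{c}
  S via S→a A A: +{a}
  S via S→c a: +{c}
  S: {a,c}  A: {a}  B: {a}  C: {a,c}
pass 2:
  B via B→C a: +{c}
  S: {a,c}  A: {a}  B: {a,c}  C: {a,c}
pass 3:
  A via A→B a: +{c}
  S: {a,c}  A: {a,c}  B: {a,c}  C: {a,c}
pass 4: (no change)
  S: {a,c}  A: {a,c}  B: {a,c}  C: {a,c}

FIRST(A) = ["a", "c"]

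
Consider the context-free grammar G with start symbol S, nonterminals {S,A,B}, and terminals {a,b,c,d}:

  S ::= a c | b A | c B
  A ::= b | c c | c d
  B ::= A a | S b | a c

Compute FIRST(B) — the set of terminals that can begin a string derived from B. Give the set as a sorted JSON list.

FIRST sets, iterate to fixpoint:
round 1:
  A via A→b: +{b}
  A via A→c c: +{c}
  B via B→A a: +{b,c}
  B via B→a c: +{a}
  S via S→a c: +{a}
  S via S→b A: +{b}
  S via S→c B: +{c}
  FIRST[S]={a,b,c}  FIRST[A]={b,c}  FIRST[B]={a,b,c}
round 2: (no change)
  FIRST[S]={a,b,c}  FIRST[A]={b,c}  FIRST[B]={a,b,c}

FIRST(B) = ["a", "b", "c"]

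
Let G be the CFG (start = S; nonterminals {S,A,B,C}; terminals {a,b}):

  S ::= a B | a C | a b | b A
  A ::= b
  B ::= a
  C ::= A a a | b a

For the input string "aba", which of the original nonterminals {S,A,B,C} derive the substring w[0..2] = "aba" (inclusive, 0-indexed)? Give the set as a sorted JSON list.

CNF form of G:
  S -> T0 B | T0 C | T0 T1 | T1 A
  A -> b
  B -> a
  C -> A X2 | T1 T0
  T0 -> a
  T1 -> b
  X2 -> T0 T0

CYK fill, restricted to cells inside w[0..2]:
  cell(0,0) a: {B,T0}  orig:{B}
  cell(1,1) b: {A,T1}  orig:{A}
  cell(2,2) a: {B,T0}  orig:{B}
  cell(0,1) ab: {S}
  cell(1,2) ba: {C}
  cell(0,2) aba: {S}

Original NTs in T[0,2] deriving "aba": ["S"]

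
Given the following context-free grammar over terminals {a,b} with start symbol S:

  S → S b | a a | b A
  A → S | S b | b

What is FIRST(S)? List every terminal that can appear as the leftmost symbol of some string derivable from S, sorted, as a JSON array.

FIRST sets, iterate to fixpoint:
[1]
  A via A→b: +{b}
  S via S→a a: +{a}
  S via S→b A: +{b}
  FIRST[S]={a,b}  FIRST[A]={b}
[2]
  A via A→S: +{a}
  FIRST[S]={a,b}  FIRST[A]={a,b}
[3] done
  FIRST[S]={a,b}  FIRST[A]={a,b}

FIRST(S) = ["a", "b"]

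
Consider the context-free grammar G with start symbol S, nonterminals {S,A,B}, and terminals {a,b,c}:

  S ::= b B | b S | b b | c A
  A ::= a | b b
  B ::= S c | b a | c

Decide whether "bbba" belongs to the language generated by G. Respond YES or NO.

Convert to CNF:
  S -> T0 B | T0 S | T0 T0 | T1 A
  A -> T0 T0 | a
  B -> S T1 | T0 T2 | c
  T0 -> b
  T1 -> c
  T2 -> a

Fill CYK table bottom-up:
  [0..0]={T0}  "b"  orig:{}
  [1..1]={T0}  "b"  orig:{}
  [2..2]={T0}  "b"  orig:{}
  [3..3]={A,T2}  "a"  orig:{A}
  [0..1]={A,S}  "bb"
  [1..2]={A,S}  "bb"
  [2..3]={B}  "ba"
  [0..2]={S}  "bbb"
  [1..3]={S}  "bba"
  [0..3]={S}  "bbba"

S ∈ T[0,3] ⇒ YES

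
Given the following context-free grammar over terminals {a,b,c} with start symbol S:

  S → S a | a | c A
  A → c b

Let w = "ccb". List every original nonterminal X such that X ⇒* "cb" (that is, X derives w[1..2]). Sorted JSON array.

Convert to CNF:
  S -> S T2 | T0 A | a
  A -> T0 T1
  T0 -> c
  T1 -> b
  T2 -> a

Fill CYK table bottom-up, restricted to cells inside w[1..2]:
  [1..1]={T0}  "c"  orig:{}
  [2..2]={T1}  "b"  orig:{}
  [1..2]={A}  "cb"

Original NTs in T[1,2] deriving "cb": ["A"]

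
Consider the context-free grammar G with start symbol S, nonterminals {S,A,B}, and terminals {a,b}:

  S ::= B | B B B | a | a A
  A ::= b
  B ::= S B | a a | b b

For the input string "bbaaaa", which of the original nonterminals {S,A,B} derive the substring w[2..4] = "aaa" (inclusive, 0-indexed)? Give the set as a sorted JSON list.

Convert to CNF:
  S -> B X2 | S B | T0 A | T0 T0 | T1 T1 | a
  A -> b
  B -> S B | T0 T0 | T1 T1
  T0 -> a
  T1 -> b
  X2 -> B B

CYK table (by increasing span) (cells [i..j] with 2 ≤ i ≤ j ≤ 4 only):
  T[2,2] 'a' = {S,T0}  orig:{S}
  T[3,3] 'a' = {S,T0}  orig:{S}
  T[4,4] 'a' = {S,T0}  orig:{S}
  T[2,3] 'aa' = {B,S}
  T[3,4] 'aa' = {B,S}
  T[2,4] 'aaa' = {B,S}

Original NTs in T[2,4] deriving "aaa": ["B", "S"]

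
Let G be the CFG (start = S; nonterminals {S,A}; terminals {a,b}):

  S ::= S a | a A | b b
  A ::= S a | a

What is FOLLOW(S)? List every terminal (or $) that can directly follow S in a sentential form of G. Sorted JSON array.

FIRST sets, iterate to fixpoint:
[1]
  A via A→a: +{a}
  S via S→a A: +{a}
  S via S→b b: +{b}
  FIRST[S]={a,b}  FIRST[A]={a}
[2]
  A via A→S a: +{b}
  FIRST[S]={a,b}  FIRST[A]={a,b}
[3] — fixpoint
  FIRST[S]={a,b}  FIRST[A]={a,b}

FOLLOW sets:
seed FOLLOW(S) with $
iter 1:
  A→S a: FOLLOW(S) ⊇ FIRST(a) = {a}; new: +{a}
  S→a A: FOLLOW(A) ⊇ FOLLOW(S) ⊇ {$,a}; new: +{$,a}
  S: {$,a}  A: {$,a}
iter 2: (no change)
  S: {$,a}  A: {$,a}

FOLLOW(S) = ["$", "a"]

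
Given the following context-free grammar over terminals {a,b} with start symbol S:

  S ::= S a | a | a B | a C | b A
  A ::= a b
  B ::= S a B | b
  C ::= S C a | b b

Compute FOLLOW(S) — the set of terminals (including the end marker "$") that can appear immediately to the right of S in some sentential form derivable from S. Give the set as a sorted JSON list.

Compute FIRST by fixpoint:
round 1:
  A via A→a b: +{a}
  B via B→b: +{b}
  C via C→b b: +{b}
  S via S→a: +{a}
  S via S→b A: +{b}
  FIRST(S)={a,b}  FIRST(A)={a}  FIRST(B)={b}  FIRST(C)={b}
round 2:
  B via B→S a B: +{a}
  C via C→S C a: +{a}
  FIRST(S)={a,b}  FIRST(A)={a}  FIRST(B)={a,b}  FIRST(C)={a,b}
round 3: — fixpoint
  FIRST(S)={a,b}  FIRST(A)={a}  FIRST(B)={a,b}  FIRST(C)={a,b}

Compute FOLLOW by fixpoint:
seed FOLLOW(S) with $
iter 1:
  B→S a B: FOLLOW(S) ⊇ FIRST(a) = {a}; new: +{a}
  C→S C a: FOLLOW(S) ⊇ FIRST(C) = {a,b}; new: +{b}
  C→S C a: FOLLOW(C) ⊇ FIRST(a) = {a}; new: +{a}
  S→a B: FOLLOW(B) ⊇ FOLLOW(S) ⊇ {$,a,b}; new: +{$,a,b}
  S→a C: FOLLOW(C) ⊇ FOLLOW(S) ⊇ {$,a,b}; new: +{$,b}
  S→b A: FOLLOW(A) ⊇ FOLLOW(S) ⊇ {$,a,b}; new: +{$,a,b}
  FOLLOW[S]={$,a,b}  FOLLOW[A]={$,a,b}  FOLLOW[B]={$,a,b}  FOLLOW[C]={$,a,b}
iter 2: — fixpoint
  FOLLOW[S]={$,a,b}  FOLLOW[A]={$,a,b}  FOLLOW[B]={$,a,b}  FOLLOW[C]={$,a,b}

FOLLOW(S) = ["$", "a", "b"]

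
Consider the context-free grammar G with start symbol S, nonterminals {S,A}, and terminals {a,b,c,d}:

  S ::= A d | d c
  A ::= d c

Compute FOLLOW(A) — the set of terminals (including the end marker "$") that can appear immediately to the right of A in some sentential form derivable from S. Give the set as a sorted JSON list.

FIRST sets, iterate to fixpoint:
iter 1:
  A via A→d c: +{d}
  S via S→A d: +{d}
  S: {d}  A: {d}
iter 2: (no change)
  S: {d}  A: {d}

FOLLOW iteration:
initialize: $ ∈ FOLLOW(S)
round 1:
  S→A d: FOLLOW(A) ⊇ FIRST(d) = {d}; new: +{d}
  FOLLOW(S)={$}  FOLLOW(A)={d}
round 2: (no change)
  FOLLOW(S)={$}  FOLLOW(A)={d}

FOLLOW(A) = ["d"]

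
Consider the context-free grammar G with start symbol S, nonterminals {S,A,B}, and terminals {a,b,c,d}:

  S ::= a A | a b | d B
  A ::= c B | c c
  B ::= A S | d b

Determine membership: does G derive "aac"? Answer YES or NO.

Convert to CNF:
  S -> T1 B | T3 A | T3 T2
  A -> T0 B | T0 T0
  B -> A S | T1 T2
  T0 -> c
  T1 -> d
  T2 -> b
  T3 -> a

Fill CYK table bottom-up:
  [0..0]={T3}  "a"  orig:{}
  [1..1]={T3}  "a"  orig:{}
  [2..2]={T0}  "c"  orig:{}
  [0..1]=∅  "aa"
  [1..2]=∅  "ac"
  [0..2]=∅  "aac"

S ∉ T[0,2] ⇒ NO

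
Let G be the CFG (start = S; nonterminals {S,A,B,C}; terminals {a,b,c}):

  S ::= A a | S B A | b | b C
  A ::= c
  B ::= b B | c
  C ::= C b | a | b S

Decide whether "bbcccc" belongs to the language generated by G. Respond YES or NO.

Convert to CNF:
  S -> A T1 | S X2 | T0 C | b
  A -> c
  B -> T0 B | c
  C -> C T0 | T0 S | a
  T0 -> b
  T1 -> a
  X2 -> B A

Fill CYK table bottom-up:
  [0..0]={S,T0}  "b"  orig:{S}
  [1..1]={S,T0}  "b"  orig:{S}
  [2..2]={A,B}  "c"
  [3..3]={A,B}  "c"
  [4..4]={A,B}  "c"
  [5..5]={A,B}  "c"
  [0..1]={C}  "bb"
  [1..2]={B}  "bc"
  [2..3]={X2}  "cc"  orig:{}
  [3..4]={X2}  "cc"  orig:{}
  [4..5]={X2}  "cc"  orig:{}
  [0..2]={B}  "bbc"
  [1..3]={S,X2}  "bcc"  orig:{S}
  [2..4]=∅  "ccc"
  [3..5]=∅  "ccc"
  [0..3]={C,S,X2}  "bbcc"  orig:{C,S}
  [1..4]=∅  "bccc"
  [2..5]=∅  "cccc"
  [0..4]=∅  "bbccc"
  [1..5]={S}  "bcccc"
  [0..5]={C,S}  "bbcccc"

S ∈ T[0,5] ⇒ YES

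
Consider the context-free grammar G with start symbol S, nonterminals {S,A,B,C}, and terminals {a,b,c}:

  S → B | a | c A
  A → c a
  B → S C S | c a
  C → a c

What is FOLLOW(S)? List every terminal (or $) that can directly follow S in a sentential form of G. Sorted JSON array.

FIRST iteration:
iter 1:
  A via A→c a: +{c}
  B via B→c a: +{c}
  C via C→a c: +{a}
  S via S→B: +{c}
  S via S→a: +{a}
  FIRST(S)={a,c}  FIRST(A)={c}  FIRST(B)={c}  FIRST(C)={a}
iter 2:
  B via B→S C S: +{a}
  FIRST(S)={a,c}  FIRST(A)={c}  FIRST(B)={a,c}  FIRST(C)={a}
iter 3: (no change)
  FIRST(S)={a,c}  FIRST(A)={c}  FIRST(B)={a,c}  FIRST(C)={a}

FOLLOW sets:
initialize: $ ∈ FOLLOW(S)
pass 1:
  B→S C S: FOLLOW(S) ⊇ FIRST(C) = {a}; new: +{a}
  B→S C S: FOLLOW(C) ⊇ FIRST(S) = {a,c}; new: +{a,c}
  S→B: FOLLOW(B) ⊇ FOLLOW(S) ⊇ {$,a}; new: +{$,a}
  S→c A: FOLLOW(A) ⊇ FOLLOW(S) ⊇ {$,a}; new: +{$,a}
  FOLLOW[S]={$,a}  FOLLOW[A]={$,a}  FOLLOW[B]={$,a}  FOLLOW[C]={a,c}
pass 2: — fixpoint
  FOLLOW[S]={$,a}  FOLLOW[A]={$,a}  FOLLOW[B]={$,a}  FOLLOW[C]={a,c}

FOLLOW(S) = ["$", "a"]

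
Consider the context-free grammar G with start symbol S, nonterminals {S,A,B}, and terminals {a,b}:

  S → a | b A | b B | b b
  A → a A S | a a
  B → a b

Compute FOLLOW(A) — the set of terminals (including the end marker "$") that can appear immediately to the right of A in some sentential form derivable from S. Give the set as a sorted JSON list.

FIRST sets, iterate to fixpoint:
round 1:
  A via A→a A S: +{a}
  B via B→a b: +{a}
  S via S→a: +{a}
  S via S→b A: +{b}
  FIRST[S]={a,b}  FIRST[A]={a}  FIRST[B]={a}
round 2: done
  FIRST[S]={a,b}  FIRST[A]={a}  FIRST[B]={a}

FOLLOW iteration:
seed FOLLOW(S) with $
[1]
  A→a A S: FOLLOW(A) ⊇ FIRST(S) = {a,b}; new: +{a,b}
  A→a A S: FOLLOW(S) ⊇ FOLLOW(A) ⊇ {a,b}; new: +{a,b}
  S→b A: FOLLOW(A) ⊇ FOLLOW(S) ⊇ {$,a,b}; new: +{$}
  S→b B: FOLLOW(B) ⊇ FOLLOW(S) ⊇ {$,a,b}; new: +{$,a,b}
  S: {$,a,b}  A: {$,a,b}  B: {$,a,b}
[2] — fixpoint
  S: {$,a,b}  A: {$,a,b}  B: {$,a,b}

FOLLOW(A) = ["$", "a", "b"]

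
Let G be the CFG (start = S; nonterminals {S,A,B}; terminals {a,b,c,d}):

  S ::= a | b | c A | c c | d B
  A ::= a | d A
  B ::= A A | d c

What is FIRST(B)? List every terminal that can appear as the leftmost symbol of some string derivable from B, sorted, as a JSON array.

FIRST iteration:
pass 1:
  A via A→a: +{a}
  A via A→d A: +{d}
  B via B→A A: +{a,d}
  S via S→a: +{a}
  S via S→b: +{b}
  S via S→c A: +{c}
  S via S→d B: +{d}
  FIRST(S)={a,b,c,d}  FIRST(A)={a,d}  FIRST(B)={a,d}
pass 2: done
  FIRST(S)={a,b,c,d}  FIRST(A)={a,d}  FIRST(B)={a,d}

FIRST(B) = ["a", "d"]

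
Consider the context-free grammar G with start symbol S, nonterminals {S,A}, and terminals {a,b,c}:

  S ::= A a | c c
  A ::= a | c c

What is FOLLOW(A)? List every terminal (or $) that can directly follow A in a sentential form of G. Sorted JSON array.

FIRST sets, iterate to fixpoint:
pass 1:
  A via A→a: +{a}
  A via A→c c: +{c}
  S via S→A a: +{a,c}
  S: {a,c}  A: {a,c}
pass 2: (no change)
  S: {a,c}  A: {a,c}

Compute FOLLOW by fixpoint:
initialize: $ ∈ FOLLOW(S)
[1]
  S→A a: FOLLOW(A) ⊇ FIRST(a) = {a}; new: +{a}
  FOLLOW(S)={$}  FOLLOW(A)={a}
[2] done
  FOLLOW(S)={$}  FOLLOW(A)={a}

FOLLOW(A) = ["a"]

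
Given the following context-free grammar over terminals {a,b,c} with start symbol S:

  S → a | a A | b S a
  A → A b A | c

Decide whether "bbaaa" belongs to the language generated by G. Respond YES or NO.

Convert to CNF:
  S -> T0 X3 | T1 A | a
  A -> A X2 | c
  T0 -> b
  T1 -> a
  X2 -> T0 A
  X3 -> S T1

CYK table (by increasing span):
  cell(0,0) b: {T0}  orig:{}
  cell(1,1) b: {T0}  orig:{}
  cell(2,2) a: {S,T1}  orig:{S}
  cell(3,3) a: {S,T1}  orig:{S}
  cell(4,4) a: {S,T1}  orig:{S}
  cell(0,1) bb: ∅
  cell(1,2) ba: ∅
  cell(2,3) aa: {X3}  orig:{}
  cell(3,4) aa: {X3}  orig:{}
  cell(0,2) bba: ∅
  cell(1,3) baa: {S}
  cell(2,4) aaa: ∅
  cell(0,3) bbaa: ∅
  cell(1,4) baaa: {X3}  orig:{}
  cell(0,4) bbaaa: {S}

S ∈ T[0,4] ⇒ YES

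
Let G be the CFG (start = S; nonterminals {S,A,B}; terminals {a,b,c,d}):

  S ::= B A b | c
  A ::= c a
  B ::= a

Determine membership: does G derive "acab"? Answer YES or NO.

Convert to CNF:
  S -> B X3 | c
  A -> T0 T1
  B -> a
  T0 -> c
  T1 -> a
  T2 -> b
  X3 -> A T2

CYK fill:
  T[0,0] 'a' = {B,T1}  orig:{B}
  T[1,1] 'c' = {S,T0}  orig:{S}
  T[2,2] 'a' = {B,T1}  orig:{B}
  T[3,3] 'b' = {T2}  orig:{}
  T[0,1] 'ac' = ∅
  T[1,2] 'ca' = {A}
  T[2,3] 'ab' = ∅
  T[0,2] 'aca' = ∅
  T[1,3] 'cab' = {X3}  orig:{}
  T[0,3] 'acab' = {S}

S ∈ T[0,3] ⇒ YES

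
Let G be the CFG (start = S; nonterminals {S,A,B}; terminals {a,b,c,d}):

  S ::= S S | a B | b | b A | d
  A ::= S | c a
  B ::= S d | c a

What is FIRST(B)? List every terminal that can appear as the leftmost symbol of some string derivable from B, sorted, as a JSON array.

FIRST sets, iterate to fixpoint:
pass 1:
  A via A→c a: +{c}
  B via B→c a: +{c}
  S via S→a B: +{a}
  S via S→b: +{b}
  S via S→d: +{d}
  FIRST[S]={a,b,d}  FIRST[A]={c}  FIRST[B]={c}
pass 2:
  A via A→S: +{a,b,d}
  B via B→S d: +{a,b,d}
  FIRST[S]={a,b,d}  FIRST[A]={a,b,c,d}  FIRST[B]={a,b,c,d}
pass 3: done
  FIRST[S]={a,b,d}  FIRST[A]={a,b,c,d}  FIRST[B]={a,b,c,d}

FIRST(B) = ["a", "b", "c", "d"]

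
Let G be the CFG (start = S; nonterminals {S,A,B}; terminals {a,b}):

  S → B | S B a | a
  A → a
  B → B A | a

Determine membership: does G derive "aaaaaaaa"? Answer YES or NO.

Convert to CNF:
  S -> B A | S X1 | a
  A -> a
  B -> B A | a
  T0 -> a
  X1 -> B T0

CYK fill:
  T[0,0] 'a' = {A,B,S,T0}  orig:{A,B,S}
  T[1,1] 'a' = {A,B,S,T0}  orig:{A,B,S}
  T[2,2] 'a' = {A,B,S,T0}  orig:{A,B,S}
  T[3,3] 'a' = {A,B,S,T0}  orig:{A,B,S}
  T[4,4] 'a' = {A,B,S,T0}  orig:{A,B,S}
  T[5,5] 'a' = {A,B,S,T0}  orig:{A,B,S}
  T[6,6] 'a' = {A,B,S,T0}  orig:{A,B,S}
  T[7,7] 'a' = {A,B,S,T0}  orig:{A,B,S}
  T[0,1] 'aa' = {B,S,X1}  orig:{B,S}
  T[1,2] 'aa' = {B,S,X1}  orig:{B,S}
  T[2,3] 'aa' = {B,S,X1}  orig:{B,S}
  T[3,4] 'aa' = {B,S,X1}  orig:{B,S}
  T[4,5] 'aa' = {B,S,X1}  orig:{B,S}
  T[5,6] 'aa' = {B,S,X1}  orig:{B,S}
  T[6,7] 'aa' = {B,S,X1}  orig:{B,S}
  T[0,2] 'aaa' = {B,S,X1}  orig:{B,S}
  T[1,3] 'aaa' = {B,S,X1}  orig:{B,S}
  T[2,4] 'aaa' = {B,S,X1}  orig:{B,S}
  T[3,5] 'aaa' = {B,S,X1}  orig:{B,S}
  T[4,6] 'aaa' = {B,S,X1}  orig:{B,S}
  T[5,7] 'aaa' = {B,S,X1}  orig:{B,S}
  T[0,3] 'aaaa' = {B,S,X1}  orig:{B,S}
  T[1,4] 'aaaa' = {B,S,X1}  orig:{B,S}
  T[2,5] 'aaaa' = {B,S,X1}  orig:{B,S}
  T[3,6] 'aaaa' = {B,S,X1}  orig:{B,S}
  T[4,7] 'aaaa' = {B,S,X1}  orig:{B,S}
  T[0,4] 'aaaaa' = {B,S,X1}  orig:{B,S}
  T[1,5] 'aaaaa' = {B,S,X1}  orig:{B,S}
  T[2,6] 'aaaaa' = {B,S,X1}  orig:{B,S}
  T[3,7] 'aaaaa' = {B,S,X1}  orig:{B,S}
  T[0,5] 'aaaaaa' = {B,S,X1}  orig:{B,S}
  T[1,6] 'aaaaaa' = {B,S,X1}  orig:{B,S}
  T[2,7] 'aaaaaa' = {B,S,X1}  orig:{B,S}
  T[0,6] 'aaaaaaa' = {B,S,X1}  orig:{B,S}
  T[1,7] 'aaaaaaa' = {B,S,X1}  orig:{B,S}
  T[0,7] 'aaaaaaaa' = {B,S,X1}  orig:{B,S}

S ∈ T[0,7] ⇒ YES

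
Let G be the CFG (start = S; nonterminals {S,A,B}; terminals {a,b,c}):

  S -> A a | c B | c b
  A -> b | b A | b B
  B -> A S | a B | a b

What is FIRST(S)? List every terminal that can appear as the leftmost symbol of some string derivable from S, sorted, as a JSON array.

FIRST sets, iterate to fixpoint:
iter 1:
  A via A→b: +{b}
  B via B→A S: +{b}
  B via B→a B: +{a}
  S via S→A a: +{b}
  S via S→c B: +{c}
  FIRST[S]={b,c}  FIRST[A]={b}  FIRST[B]={a,b}
iter 2: (stable)
  FIRST[S]={b,c}  FIRST[A]={b}  FIRST[B]={a,b}

FIRST(S) = ["b", "c"]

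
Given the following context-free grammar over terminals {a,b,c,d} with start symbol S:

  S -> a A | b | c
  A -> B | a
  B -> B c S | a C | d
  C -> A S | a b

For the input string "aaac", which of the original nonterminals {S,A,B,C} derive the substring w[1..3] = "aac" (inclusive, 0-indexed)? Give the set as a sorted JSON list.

CNF form of G:
  S -> T1 A | b | c
  A -> B X3 | T1 C | a | d
  B -> B X4 | T1 C | d
  C -> A S | T1 T2
  T0 -> c
  T1 -> a
  T2 -> b
  X3 -> T0 S
  X4 -> T0 S

Fill CYK table bottom-up — only the sub-triangle for w[1..3]:
  T[1,1] 'a' = {A,T1}  orig:{A}
  T[2,2] 'a' = {A,T1}  orig:{A}
  T[3,3] 'c' = {S,T0}  orig:{S}
  T[1,2] 'aa' = {S}
  T[2,3] 'ac' = {C}
  T[1,3] 'aac' = {A,B}

Original NTs in T[1,3] deriving "aac": ["A", "B"]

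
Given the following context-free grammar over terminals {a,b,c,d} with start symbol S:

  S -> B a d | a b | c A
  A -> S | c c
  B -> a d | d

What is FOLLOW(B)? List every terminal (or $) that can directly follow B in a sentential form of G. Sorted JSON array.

FIRST sets, iterate to fixpoint:
round 1:
  A via A→c c: +{c}
  B via B→a d: +{a}
  B via B→d: +{d}
  S via S→B a d: +{a,d}
  S via S→c A: +{c}
  FIRST[S]={a,c,d}  FIRST[A]={c}  FIRST[B]={a,d}
round 2:
  A via A→S: +{a,d}
  FIRST[S]={a,c,d}  FIRST[A]={a,c,d}  FIRST[B]={a,d}
round 3: done
  FIRST[S]={a,c,d}  FIRST[A]={a,c,d}  FIRST[B]={a,d}

Compute FOLLOW by fixpoint:
initialize: $ ∈ FOLLOW(S)
iter 1:
  S→B a d: FOLLOW(B) ⊇ FIRST(a) = {a}; new: +{a}
  S→c A: FOLLOW(A) ⊇ FOLLOW(S) ⊇ {$}; new: +{$}
  FOLLOW[S]={$}  FOLLOW[A]={$}  FOLLOW[B]={a}
iter 2: done
  FOLLOW[S]={$}  FOLLOW[A]={$}  FOLLOW[B]={a}

FOLLOW(B) = ["a"]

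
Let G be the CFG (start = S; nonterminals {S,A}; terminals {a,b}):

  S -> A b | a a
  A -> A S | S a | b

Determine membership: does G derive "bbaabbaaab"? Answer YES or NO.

CNF form of G:
  S -> A T1 | T0 T0
  A -> A S | S T0 | b
  T0 -> a
  T1 -> b

CYK table (by increasing span):
  cell(0,0) b: {A,T1}  orig:{A}
  cell(1,1) b: {A,T1}  orig:{A}
  cell(2,2) a: {T0}  orig:{}
  cell(3,3) a: {T0}  orig:{}
  cell(4,4) b: {A,T1}  orig:{A}
  cell(5,5) b: {A,T1}  orig:{A}
  cell(6,6) a: {T0}  orig:{}
  cell(7,7) a: {T0}  orig:{}
  cell(8,8) a: {T0}  orig:{}
  cell(9,9) b: {A,T1}  orig:{A}
  cell(0,1) bb: {S}
  cell(1,2) ba: ∅
  cell(2,3) aa: {S}
  cell(3,4) ab: ∅
  cell(4,5) bb: {S}
  cell(5,6) ba: ∅
  cell(6,7) aa: {S}
  cell(7,8) aa: {S}
  cell(8,9) ab: ∅
  cell(0,2) bba: {A}
  cell(1,3) baa: {A}
  cell(2,4) aab: ∅
  cell(3,5) abb: ∅
  cell(4,6) bba: {A}
  cell(5,7) baa: {A}
  cell(6,8) aaa: {A}
  cell(7,9) aab: ∅
  cell(0,3) bbaa: ∅
  cell(1,4) baab: {S}
  cell(2,5) aabb: ∅
  cell(3,6) abba: ∅
  cell(4,7) bbaa: ∅
  cell(5,8) baaa: ∅
  cell(6,9) aaab: {S}
  cell(0,4) bbaab: {A}
  cell(1,5) baabb: {A}
  cell(2,6) aabba: ∅
  cell(3,7) abbaa: ∅
  cell(4,8) bbaaa: {A}
  cell(5,9) baaab: {A}
  cell(0,5) bbaabb: {S}
  cell(1,6) baabba: ∅
  cell(2,7) aabbaa: ∅
  cell(3,8) abbaaa: ∅
  cell(4,9) bbaaab: {S}
  cell(0,6) bbaabba: {A}
  cell(1,7) baabbaa: {A}
  cell(2,8) aabbaaa: ∅
  cell(3,9) abbaaab: ∅
  cell(0,7) bbaabbaa: ∅
  cell(1,8) baabbaaa: ∅
  cell(2,9) aabbaaab: ∅
  cell(0,8) bbaabbaaa: {A}
  cell(1,9) baabbaaab: {A}
  cell(0,9) bbaabbaaab: {S}

S ∈ T[0,9] ⇒ YES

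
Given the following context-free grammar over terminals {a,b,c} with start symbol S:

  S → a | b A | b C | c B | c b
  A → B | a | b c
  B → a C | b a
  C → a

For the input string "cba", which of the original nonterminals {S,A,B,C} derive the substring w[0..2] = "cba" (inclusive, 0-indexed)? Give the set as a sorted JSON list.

CNF form of G:
  S -> T1 A | T1 C | T2 B | T2 T1 | a
  A -> T0 C | T1 T0 | T1 T2 | a
  B -> T0 C | T1 T0
  C -> a
  T0 -> a
  T1 -> b
  T2 -> c

CYK table (by increasing span) (cells [i..j] with 0 ≤ i ≤ j ≤ 2 only):
  [0..0]={T2}  "c"  orig:{}
  [1..1]={T1}  "b"  orig:{}
  [2..2]={A,C,S,T0}  "a"  orig:{A,C,S}
  [0..1]={S}  "cb"
  [1..2]={A,B,S}  "ba"
  [0..2]={S}  "cba"

Original NTs in T[0,2] deriving "cba": ["S"]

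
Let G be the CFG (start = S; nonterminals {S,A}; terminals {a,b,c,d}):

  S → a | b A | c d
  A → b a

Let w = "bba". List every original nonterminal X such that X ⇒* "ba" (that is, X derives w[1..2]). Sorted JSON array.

CNF form of G:
  S -> T0 A | T2 T3 | a
  A -> T0 T1
  T0 -> b
  T1 -> a
  T2 -> c
  T3 -> d

CYK table (by increasing span) (cells [i..j] with 1 ≤ i ≤ j ≤ 2 only):
  [1..1]={T0}  "b"  orig:{}
  [2..2]={S,T1}  "a"  orig:{S}
  [1..2]={A}  "ba"

Original NTs in T[1,2] deriving "ba": ["A"]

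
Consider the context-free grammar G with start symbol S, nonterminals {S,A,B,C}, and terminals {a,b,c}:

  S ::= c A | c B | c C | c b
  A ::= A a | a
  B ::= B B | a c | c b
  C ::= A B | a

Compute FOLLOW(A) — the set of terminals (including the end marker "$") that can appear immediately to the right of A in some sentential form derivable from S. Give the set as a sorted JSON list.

FIRST iteration:
round 1:
  A via A→a: +{a}
  B via B→a c: +{a}
  B via B→c b: +{c}
  C via C→A B: +{a}
  S via S→c A: +{c}
  S: {c}  A: {a}  B: {a,c}  C: {a}
round 2: done
  S: {c}  A: {a}  B: {a,c}  C: {a}

Compute FOLLOW by fixpoint:
FOLLOW(S) := {$}
[1]
  A→A a: FOLLOW(A) ⊇ FIRST(a) = {a}; new: +{a}
  B→B B: FOLLOW(B) ⊇ FIRST(B) = {a,c}; new: +{a,c}
  C→A B: FOLLOW(A) ⊇ FIRST(B) = {a,c}; new: +{c}
  S→c A: FOLLOW(A) ⊇ FOLLOW(S) ⊇ {$}; new: +{$}
  S→c B: FOLLOW(B) ⊇ FOLLOW(S) ⊇ {$}; new: +{$}
  S→c C: FOLLOW(C) ⊇ FOLLOW(S) ⊇ {$}; new: +{$}
  FOLLOW[S]={$}  FOLLOW[A]={$,a,c}  FOLLOW[B]={$,a,c}  FOLLOW[C]={$}
[2] (stable)
  FOLLOW[S]={$}  FOLLOW[A]={$,a,c}  FOLLOW[B]={$,a,c}  FOLLOW[C]={$}

FOLLOW(A) = ["$", "a", "c"]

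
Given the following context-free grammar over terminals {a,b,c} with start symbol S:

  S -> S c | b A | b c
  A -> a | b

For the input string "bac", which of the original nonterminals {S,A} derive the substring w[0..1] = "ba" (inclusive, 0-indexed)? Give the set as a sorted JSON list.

CNF form of G:
  S -> S T0 | T1 A | T1 T0
  A -> a | b
  T0 -> c
  T1 -> b

Fill CYK table bottom-up, restricted to cells inside w[0..1]:
  T[0,0] 'b' = {A,T1}  orig:{A}
  T[1,1] 'a' = {A}
  T[0,1] 'ba' = {S}

Original NTs in T[0,1] deriving "ba": ["S"]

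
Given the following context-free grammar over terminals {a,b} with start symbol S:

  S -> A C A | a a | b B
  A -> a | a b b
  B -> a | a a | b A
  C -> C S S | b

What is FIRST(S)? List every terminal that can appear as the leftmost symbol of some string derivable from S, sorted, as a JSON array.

Compute FIRST by fixpoint:
iter 1:
  A via A→a: +{a}
  B via B→a: +{a}
  B via B→b A: +{b}
  C via C→b: +{b}
  S via S→A C A: +{a}
  S via S→b B: +{b}
  FIRST[S]={a,b}  FIRST[A]={a}  FIRST[B]={a,b}  FIRST[C]={b}
iter 2: (no change)
  FIRST[S]={a,b}  FIRST[A]={a}  FIRST[B]={a,b}  FIRST[C]={b}

FIRST(S) = ["a", "b"]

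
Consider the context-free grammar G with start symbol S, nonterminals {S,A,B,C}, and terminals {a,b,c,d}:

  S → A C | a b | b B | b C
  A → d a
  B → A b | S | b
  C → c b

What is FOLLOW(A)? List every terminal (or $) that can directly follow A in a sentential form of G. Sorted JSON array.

FIRST sets, iterate to fixpoint:
pass 1:
  A via A→d a: +{d}
  B via B→A b: +{d}
  B via B→b: +{b}
  C via C→c b: +{c}
  S via S→A C: +{d}
  S via S→a b: +{a}
  S via S→b B: +{b}
  FIRST(S)={a,b,d}  FIRST(A)={d}  FIRST(B)={b,d}  FIRST(C)={c}
pass 2:
  B via B→S: +{a}
  FIRST(S)={a,b,d}  FIRST(A)={d}  FIRST(B)={a,b,d}  FIRST(C)={c}
pass 3: done
  FIRST(S)={a,b,d}  FIRST(A)={d}  FIRST(B)={a,b,d}  FIRST(C)={c}

FOLLOW sets:
seed FOLLOW(S) with $
round 1:
  B→A b: FOLLOW(A) ⊇ FIRST(b) = {b}; new: +{b}
  S→A C: FOLLOW(A) ⊇ FIRST(C) = {c}; new: +{c}
  S→A C: FOLLOW(C) ⊇ FOLLOW(S) ⊇ {$}; new: +{$}
  S→b B: FOLLOW(B) ⊇ FOLLOW(S) ⊇ {$}; new: +{$}
  FOLLOW[S]={$}  FOLLOW[A]={b,c}  FOLLOW[B]={$}  FOLLOW[C]={$}
round 2: done
  FOLLOW[S]={$}  FOLLOW[A]={b,c}  FOLLOW[B]={$}  FOLLOW[C]={$}

FOLLOW(A) = ["b", "c"]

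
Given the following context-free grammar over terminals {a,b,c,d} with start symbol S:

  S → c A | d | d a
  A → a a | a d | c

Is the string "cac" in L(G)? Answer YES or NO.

CNF form of G:
  S -> T1 T0 | T2 A | d
  A -> T0 T0 | T0 T1 | c
  T0 -> a
  T1 -> d
  T2 -> c

CYK fill:
  cell(0,0) c: {A,T2}  orig:{A}
  cell(1,1) a: {T0}  orig:{}
  cell(2,2) c: {A,T2}  orig:{A}
  cell(0,1) ca: ∅
  cell(1,2) ac: ∅
  cell(0,2) cac: ∅

S ∉ T[0,2] ⇒ NO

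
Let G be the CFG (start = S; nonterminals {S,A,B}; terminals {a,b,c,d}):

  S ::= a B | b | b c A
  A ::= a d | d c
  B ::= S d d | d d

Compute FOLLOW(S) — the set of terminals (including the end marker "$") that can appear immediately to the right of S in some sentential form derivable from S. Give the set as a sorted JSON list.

Compute FIRST by fixpoint:
round 1:
  A via A→a d: +{a}
  A via A→d c: +{d}
  B via B→d d: +{d}
  S via S→a B: +{a}
  S via S→b: +{b}
  FIRST(S)={a,b}  FIRST(A)={a,d}  FIRST(B)={d}
round 2:
  B via B→S d d: +{a,b}
  FIRST(S)={a,b}  FIRST(A)={a,d}  FIRST(B)={a,b,d}
round 3: (stable)
  FIRST(S)={a,b}  FIRST(A)={a,d}  FIRST(B)={a,b,d}

FOLLOW sets:
seed FOLLOW(S) with $
pass 1:
  B→S d d: FOLLOW(S) ⊇ FIRST(d) = {d}; new: +{d}
  S→a B: FOLLOW(B) ⊇ FOLLOW(S) ⊇ {$,d}; new: +{$,d}
  S→b c A: FOLLOW(A) ⊇ FOLLOW(S) ⊇ {$,d}; new: +{$,d}
  S: {$,d}  A: {$,d}  B: {$,d}
pass 2: (stable)
  S: {$,d}  A: {$,d}  B: {$,d}

FOLLOW(S) = ["$", "d"]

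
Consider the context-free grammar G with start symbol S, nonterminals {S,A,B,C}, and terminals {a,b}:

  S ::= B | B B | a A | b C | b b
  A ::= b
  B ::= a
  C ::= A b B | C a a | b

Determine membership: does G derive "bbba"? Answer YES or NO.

Convert to CNF:
  S -> B B | T0 C | T0 T0 | T1 A | a
  A -> b
  B -> a
  C -> A X2 | C X3 | b
  T0 -> b
  T1 -> a
  X2 -> T0 B
  X3 -> T1 T1

Fill CYK table bottom-up:
  T[0,0] 'b' = {A,C,T0}  orig:{A,C}
  T[1,1] 'b' = {A,C,T0}  orig:{A,C}
  T[2,2] 'b' = {A,C,T0}  orig:{A,C}
  T[3,3] 'a' = {B,S,T1}  orig:{B,S}
  T[0,1] 'bb' = {S}
  T[1,2] 'bb' = {S}
  T[2,3] 'ba' = {X2}  orig:{}
  T[0,2] 'bbb' = ∅
  T[1,3] 'bba' = {C}
  T[0,3] 'bbba' = {S}

S ∈ T[0,3] ⇒ YES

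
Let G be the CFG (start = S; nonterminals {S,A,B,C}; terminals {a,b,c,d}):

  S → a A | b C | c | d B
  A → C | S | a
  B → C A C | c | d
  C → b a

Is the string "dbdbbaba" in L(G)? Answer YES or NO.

CNF form of G:
  S -> T0 A | T1 C | T2 B | c
  A -> T0 A | T1 C | T1 T0 | T2 B | a | c
  B -> C X3 | c | d
  C -> T1 T0
  T0 -> a
  T1 -> b
  T2 -> d
  X3 -> A C

CYK fill:
  cell(0,0) d: {B,T2}  orig:{B}
  cell(1,1) b: {T1}  orig:{}
  cell(2,2) d: {B,T2}  orig:{B}
  cell(3,3) b: {T1}  orig:{}
  cell(4,4) b: {T1}  orig:{}
  cell(5,5) a: {A,T0}  orig:{A}
  cell(6,6) b: {T1}  orig:{}
  cell(7,7) a: {A,T0}  orig:{A}
  cell(0,1) db: ∅
  cell(1,2) bd: ∅
  cell(2,3) db: ∅
  cell(3,4) bb: ∅
  cell(4,5) ba: {A,C}
  cell(5,6) ab: ∅
  cell(6,7) ba: {A,C}
  cell(0,2) dbd: ∅
  cell(1,3) bdb: ∅
  cell(2,4) dbb: ∅
  cell(3,5) bba: {A,S}
  cell(4,6) bab: ∅
  cell(5,7) aba: {A,S,X3}  orig:{A,S}
  cell(0,3) dbdb: ∅
  cell(1,4) bdbb: ∅
  cell(2,5) dbba: ∅
  cell(3,6) bbab: ∅
  cell(4,7) baba: {X3}  orig:{}
  cell(0,4) dbdbb: ∅
  cell(1,5) bdbba: ∅
  cell(2,6) dbbab: ∅
  cell(3,7) bbaba: {X3}  orig:{}
  cell(0,5) dbdbba: ∅
  cell(1,6) bdbbab: ∅
  cell(2,7) dbbaba: ∅
  cell(0,6) dbdbbab: ∅
  cell(1,7) bdbbaba: ∅
  cell(0,7) dbdbbaba: ∅

S ∉ T[0,7] ⇒ NO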